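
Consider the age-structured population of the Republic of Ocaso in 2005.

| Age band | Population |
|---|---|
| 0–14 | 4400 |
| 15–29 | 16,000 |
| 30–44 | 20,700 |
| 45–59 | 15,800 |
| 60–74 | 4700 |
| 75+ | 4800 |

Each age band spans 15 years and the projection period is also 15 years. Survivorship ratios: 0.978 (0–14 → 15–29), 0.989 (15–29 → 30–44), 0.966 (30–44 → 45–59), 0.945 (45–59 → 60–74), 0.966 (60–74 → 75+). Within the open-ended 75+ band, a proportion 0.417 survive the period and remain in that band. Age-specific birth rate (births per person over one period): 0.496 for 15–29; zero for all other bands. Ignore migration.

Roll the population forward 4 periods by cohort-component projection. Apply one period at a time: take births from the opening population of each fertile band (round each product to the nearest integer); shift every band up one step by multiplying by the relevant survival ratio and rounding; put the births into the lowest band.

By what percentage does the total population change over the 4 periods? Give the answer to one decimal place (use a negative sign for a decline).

-35.7

Period 1.
Births: 16000 × 0.496 = 7936
15–29: 4400 × 0.978 = 4303
30–44: 16000 × 0.989 = 15824
45–59: 20700 × 0.966 = 19996
60–74: 15800 × 0.945 = 14931
75+: 4700 × 0.966 + 4800 × 0.417 = 4540 + 2002 = 6542
Population now: 0–14=7936, 15–29=4303, 30–44=15824, 45–59=19996, 60–74=14931, 75+=6542
Period 2.
Births: 4303 × 0.496 = 2134
15–29: 7936 × 0.978 = 7761
30–44: 4303 × 0.989 = 4256
45–59: 15824 × 0.966 = 15286
60–74: 19996 × 0.945 = 18896
75+: 14931 × 0.966 + 6542 × 0.417 = 14423 + 2728 = 17151
Population now: 0–14=2134, 15–29=7761, 30–44=4256, 45–59=15286, 60–74=18896, 75+=17151
Period 3.
Births: 7761 × 0.496 = 3849
15–29: 2134 × 0.978 = 2087
30–44: 7761 × 0.989 = 7676
45–59: 4256 × 0.966 = 4111
60–74: 15286 × 0.945 = 14445
75+: 18896 × 0.966 + 17151 × 0.417 = 18254 + 7152 = 25406
Population now: 0–14=3849, 15–29=2087, 30–44=7676, 45–59=4111, 60–74=14445, 75+=25406
Period 4.
Births: 2087 × 0.496 = 1035
15–29: 3849 × 0.978 = 3764
30–44: 2087 × 0.989 = 2064
45–59: 7676 × 0.966 = 7415
60–74: 4111 × 0.945 = 3885
75+: 14445 × 0.966 + 25406 × 0.417 = 13954 + 10594 = 24548
Population now: 0–14=1035, 15–29=3764, 30–44=2064, 45–59=7415, 60–74=3885, 75+=24548
Total: 66400 → 42711; change = -23689; percentage change = -35.7%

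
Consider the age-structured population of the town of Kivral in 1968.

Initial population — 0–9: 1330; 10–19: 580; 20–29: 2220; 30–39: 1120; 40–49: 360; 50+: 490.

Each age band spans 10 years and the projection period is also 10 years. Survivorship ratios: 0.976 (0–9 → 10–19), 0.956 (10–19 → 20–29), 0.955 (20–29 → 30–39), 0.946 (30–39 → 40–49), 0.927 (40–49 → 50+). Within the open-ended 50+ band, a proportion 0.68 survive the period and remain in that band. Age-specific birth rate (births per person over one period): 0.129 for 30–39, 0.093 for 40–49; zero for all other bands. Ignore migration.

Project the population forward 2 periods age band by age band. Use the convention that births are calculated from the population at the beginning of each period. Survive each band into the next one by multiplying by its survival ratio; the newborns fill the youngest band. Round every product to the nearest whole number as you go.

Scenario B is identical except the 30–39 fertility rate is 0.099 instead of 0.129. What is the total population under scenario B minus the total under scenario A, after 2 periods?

Call the bands 1 to 6, youngest first.
After projecting period 1:
Births: 1120 * 0.129 = 144  |  360 * 0.093 = 33 → total 177
Band 2: 1330 * 0.976 = 1298
Band 3: 580 * 0.956 = 554
Band 4: 2220 * 0.955 = 2120
Band 5: 1120 * 0.946 = 1060
Band 6: 360 * 0.927 + 490 * 0.68 = 334 + 333 = 667
Population now: 0–9=177, 10–19=1298, 20–29=554, 30–39=2120, 40–49=1060, 50+=667
After projecting period 2:
Births: 2120 * 0.129 = 273  |  1060 * 0.093 = 99 → total 372
Band 2: 177 * 0.976 = 173
Band 3: 1298 * 0.956 = 1241
Band 4: 554 * 0.955 = 529
Band 5: 2120 * 0.946 = 2006
Band 6: 1060 * 0.927 + 667 * 0.68 = 983 + 454 = 1437
Population now: 0–9=372, 10–19=173, 20–29=1241, 30–39=529, 40–49=2006, 50+=1437
Scenario A total after 2 periods: 5758
Scenario B projection —
After projecting period 1:
Births: 1120 * 0.099 = 111  |  360 * 0.093 = 33 → total 144
Band 2: 1330 * 0.976 = 1298
Band 3: 580 * 0.956 = 554
Band 4: 2220 * 0.955 = 2120
Band 5: 1120 * 0.946 = 1060
Band 6: 360 * 0.927 + 490 * 0.68 = 334 + 333 = 667
Population now: 0–9=144, 10–19=1298, 20–29=554, 30–39=2120, 40–49=1060, 50+=667
After projecting period 2:
Births: 2120 * 0.099 = 210  |  1060 * 0.093 = 99 → total 309
Band 2: 144 * 0.976 = 141
Band 3: 1298 * 0.956 = 1241
Band 4: 554 * 0.955 = 529
Band 5: 2120 * 0.946 = 2006
Band 6: 1060 * 0.927 + 667 * 0.68 = 983 + 454 = 1437
Population now: 0–9=309, 10–19=141, 20–29=1241, 30–39=529, 40–49=2006, 50+=1437
Scenario B total after 2 periods: 5663
Difference B − A = 5663 − 5758 = -95

-95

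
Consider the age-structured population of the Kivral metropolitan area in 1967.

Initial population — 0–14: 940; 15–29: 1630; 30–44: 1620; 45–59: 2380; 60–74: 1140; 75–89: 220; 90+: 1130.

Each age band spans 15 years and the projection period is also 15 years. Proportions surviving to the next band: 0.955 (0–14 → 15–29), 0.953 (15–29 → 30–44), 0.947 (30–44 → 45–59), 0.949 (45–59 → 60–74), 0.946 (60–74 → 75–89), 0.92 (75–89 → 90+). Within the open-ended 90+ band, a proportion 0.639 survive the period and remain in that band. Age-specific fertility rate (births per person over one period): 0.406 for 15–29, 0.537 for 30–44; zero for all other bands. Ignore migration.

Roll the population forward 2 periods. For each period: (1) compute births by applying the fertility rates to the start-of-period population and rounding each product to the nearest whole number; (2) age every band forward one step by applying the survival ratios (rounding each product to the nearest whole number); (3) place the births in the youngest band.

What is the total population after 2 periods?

10164

— Period 1 —
Births: 1630 × 0.406 = 662  |  1620 × 0.537 = 870 → total 1532
15–29: 940 × 0.955 = 898
30–44: 1630 × 0.953 = 1553
45–59: 1620 × 0.947 = 1534
60–74: 2380 × 0.949 = 2259
75–89: 1140 × 0.946 = 1078
90+: 220 × 0.92 + 1130 × 0.639 = 202 + 722 = 924
→ [1532, 898, 1553, 1534, 2259, 1078, 924]
— Period 2 —
Births: 898 × 0.406 = 365  |  1553 × 0.537 = 834 → total 1199
15–29: 1532 × 0.955 = 1463
30–44: 898 × 0.953 = 856
45–59: 1553 × 0.947 = 1471
60–74: 1534 × 0.949 = 1456
75–89: 2259 × 0.946 = 2137
90+: 1078 × 0.92 + 924 × 0.639 = 992 + 590 = 1582
→ [1199, 1463, 856, 1471, 1456, 2137, 1582]
Total after period 2: 1199 + 1463 + 856 + 1471 + 1456 + 2137 + 1582 = 10164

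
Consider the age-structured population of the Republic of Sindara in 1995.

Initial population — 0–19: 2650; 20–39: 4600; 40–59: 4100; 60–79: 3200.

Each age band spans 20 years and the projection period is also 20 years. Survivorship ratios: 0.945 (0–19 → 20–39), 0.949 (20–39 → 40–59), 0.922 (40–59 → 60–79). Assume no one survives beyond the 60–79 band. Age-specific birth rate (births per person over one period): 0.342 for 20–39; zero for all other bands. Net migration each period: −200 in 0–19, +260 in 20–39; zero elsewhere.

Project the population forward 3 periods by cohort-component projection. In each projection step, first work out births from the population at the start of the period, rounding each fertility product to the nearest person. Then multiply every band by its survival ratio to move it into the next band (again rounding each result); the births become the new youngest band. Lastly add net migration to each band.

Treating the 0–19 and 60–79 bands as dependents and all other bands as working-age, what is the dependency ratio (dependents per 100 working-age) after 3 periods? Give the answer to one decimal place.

112.6

Period 1:
Births: 4600 * 0.342 = 1573
20–39: 2650 * 0.945 = 2504
40–59: 4600 * 0.949 = 4365
60–79: 4100 * 0.922 = 3780
Net migration: 0–19 − 200 → 1373; 20–39 + 260 → 2764
End of period: [1373, 2764, 4365, 3780]
Period 2:
Births: 2764 * 0.342 = 945
20–39: 1373 * 0.945 = 1297
40–59: 2764 * 0.949 = 2623
60–79: 4365 * 0.922 = 4025
Net migration: 0–19 − 200 → 745; 20–39 + 260 → 1557
End of period: [745, 1557, 2623, 4025]
Period 3:
Births: 1557 * 0.342 = 532
20–39: 745 * 0.945 = 704
40–59: 1557 * 0.949 = 1478
60–79: 2623 * 0.922 = 2418
Net migration: 0–19 − 200 → 332; 20–39 + 260 → 964
End of period: [332, 964, 1478, 2418]
Dependents (band 0–19 + band 60–79) = 332 + 2418 = 2750; working-age = 2442; ratio = 2750/2442 × 100 = 112.6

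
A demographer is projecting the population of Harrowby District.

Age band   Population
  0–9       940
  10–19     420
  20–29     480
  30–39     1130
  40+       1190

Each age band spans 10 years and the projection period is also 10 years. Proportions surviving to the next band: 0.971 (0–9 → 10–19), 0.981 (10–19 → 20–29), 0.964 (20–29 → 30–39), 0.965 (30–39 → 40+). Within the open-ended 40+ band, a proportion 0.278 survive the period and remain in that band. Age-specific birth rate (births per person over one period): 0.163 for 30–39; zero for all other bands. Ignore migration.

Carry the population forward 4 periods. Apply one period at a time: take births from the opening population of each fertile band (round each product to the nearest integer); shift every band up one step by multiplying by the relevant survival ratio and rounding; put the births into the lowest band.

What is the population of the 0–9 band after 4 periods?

— Period 1 —
Births: 1130 × 0.163 = 184
10–19: 940 × 0.971 = 913
20–29: 420 × 0.981 = 412
30–39: 480 × 0.964 = 463
40+: 1130 × 0.965 + 1190 × 0.278 = 1090 + 331 = 1421
Population now: 0–9=184, 10–19=913, 20–29=412, 30–39=463, 40+=1421
— Period 2 —
Births: 463 × 0.163 = 75
10–19: 184 × 0.971 = 179
20–29: 913 × 0.981 = 896
30–39: 412 × 0.964 = 397
40+: 463 × 0.965 + 1421 × 0.278 = 447 + 395 = 842
Population now: 0–9=75, 10–19=179, 20–29=896, 30–39=397, 40+=842
— Period 3 —
Births: 397 × 0.163 = 65
10–19: 75 × 0.971 = 73
20–29: 179 × 0.981 = 176
30–39: 896 × 0.964 = 864
40+: 397 × 0.965 + 842 × 0.278 = 383 + 234 = 617
Population now: 0–9=65, 10–19=73, 20–29=176, 30–39=864, 40+=617
— Period 4 —
Births: 864 × 0.163 = 141
10–19: 65 × 0.971 = 63
20–29: 73 × 0.981 = 72
30–39: 176 × 0.964 = 170
40+: 864 × 0.965 + 617 × 0.278 = 834 + 172 = 1006
Population now: 0–9=141, 10–19=63, 20–29=72, 30–39=170, 40+=1006

141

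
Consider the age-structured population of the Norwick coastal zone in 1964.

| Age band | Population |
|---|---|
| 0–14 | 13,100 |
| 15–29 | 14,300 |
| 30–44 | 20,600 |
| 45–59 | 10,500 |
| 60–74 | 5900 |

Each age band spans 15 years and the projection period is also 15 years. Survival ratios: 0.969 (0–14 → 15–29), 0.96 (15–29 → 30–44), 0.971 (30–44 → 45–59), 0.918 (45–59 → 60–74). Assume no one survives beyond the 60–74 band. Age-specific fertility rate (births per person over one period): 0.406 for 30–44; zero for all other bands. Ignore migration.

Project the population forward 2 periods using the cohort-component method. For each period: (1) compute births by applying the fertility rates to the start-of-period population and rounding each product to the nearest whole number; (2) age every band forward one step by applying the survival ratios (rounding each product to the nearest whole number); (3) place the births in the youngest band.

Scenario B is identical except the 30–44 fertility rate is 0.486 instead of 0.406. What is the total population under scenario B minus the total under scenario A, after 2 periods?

— Period 1 —
Births: 20600 × 0.406 = 8364
15–29: 13100 × 0.969 = 12694
30–44: 14300 × 0.96 = 13728
45–59: 20600 × 0.971 = 20003
60–74: 10500 × 0.918 = 9639
End of period: [8364, 12694, 13728, 20003, 9639]
— Period 2 —
Births: 13728 × 0.406 = 5574
15–29: 8364 × 0.969 = 8105
30–44: 12694 × 0.96 = 12186
45–59: 13728 × 0.971 = 13330
60–74: 20003 × 0.918 = 18363
End of period: [5574, 8105, 12186, 13330, 18363]
Scenario A total after 2 periods: 57558
Scenario B projection —
— Period 1 —
Births: 20600 × 0.486 = 10012
15–29: 13100 × 0.969 = 12694
30–44: 14300 × 0.96 = 13728
45–59: 20600 × 0.971 = 20003
60–74: 10500 × 0.918 = 9639
End of period: [10012, 12694, 13728, 20003, 9639]
— Period 2 —
Births: 13728 × 0.486 = 6672
15–29: 10012 × 0.969 = 9702
30–44: 12694 × 0.96 = 12186
45–59: 13728 × 0.971 = 13330
60–74: 20003 × 0.918 = 18363
End of period: [6672, 9702, 12186, 13330, 18363]
Scenario B total after 2 periods: 60253
Difference B − A = 60253 − 57558 = 2695

2695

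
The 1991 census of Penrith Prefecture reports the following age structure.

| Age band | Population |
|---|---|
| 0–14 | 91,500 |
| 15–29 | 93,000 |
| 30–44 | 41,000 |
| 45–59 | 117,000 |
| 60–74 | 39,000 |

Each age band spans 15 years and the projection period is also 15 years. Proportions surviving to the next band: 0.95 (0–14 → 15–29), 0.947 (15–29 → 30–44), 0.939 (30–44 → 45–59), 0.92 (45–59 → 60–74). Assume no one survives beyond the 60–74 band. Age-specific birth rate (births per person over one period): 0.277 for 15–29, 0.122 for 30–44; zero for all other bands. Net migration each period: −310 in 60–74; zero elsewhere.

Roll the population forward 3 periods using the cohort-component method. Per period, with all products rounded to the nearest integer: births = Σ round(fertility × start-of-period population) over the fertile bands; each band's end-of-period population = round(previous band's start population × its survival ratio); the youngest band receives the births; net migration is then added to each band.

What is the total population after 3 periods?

[period 1]
Births: 93000 * 0.277 = 25761, 41000 * 0.122 = 5002 — total 30763
15–29: 91500 * 0.95 = 86925
30–44: 93000 * 0.947 = 88071
45–59: 41000 * 0.939 = 38499
60–74: 117000 * 0.92 = 107640
Net migration: 60–74 − 310 → 107330
→ [30763, 86925, 88071, 38499, 107330]
[period 2]
Births: 86925 * 0.277 = 24078, 88071 * 0.122 = 10745 — total 34823
15–29: 30763 * 0.95 = 29225
30–44: 86925 * 0.947 = 82318
45–59: 88071 * 0.939 = 82699
60–74: 38499 * 0.92 = 35419
Net migration: 60–74 − 310 → 35109
→ [34823, 29225, 82318, 82699, 35109]
[period 3]
Births: 29225 * 0.277 = 8095, 82318 * 0.122 = 10043 — total 18138
15–29: 34823 * 0.95 = 33082
30–44: 29225 * 0.947 = 27676
45–59: 82318 * 0.939 = 77297
60–74: 82699 * 0.92 = 76083
Net migration: 60–74 − 310 → 75773
→ [18138, 33082, 27676, 77297, 75773]
Total after period 3: 18138 + 33082 + 27676 + 77297 + 75773 = 231966

231966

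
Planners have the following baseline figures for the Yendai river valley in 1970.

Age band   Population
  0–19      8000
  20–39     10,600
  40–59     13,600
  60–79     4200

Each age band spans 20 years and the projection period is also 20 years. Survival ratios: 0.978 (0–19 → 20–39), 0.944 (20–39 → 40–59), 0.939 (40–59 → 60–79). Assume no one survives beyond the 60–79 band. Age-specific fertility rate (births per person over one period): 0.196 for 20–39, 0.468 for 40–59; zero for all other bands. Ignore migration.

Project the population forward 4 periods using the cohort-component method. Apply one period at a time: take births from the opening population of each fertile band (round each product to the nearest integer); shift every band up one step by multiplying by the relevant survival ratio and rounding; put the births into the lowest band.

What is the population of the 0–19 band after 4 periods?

4840

[period 1]
Births: 10600 * 0.196 = 2078, 13600 * 0.468 = 6365 → 8443
20–39: 8000 * 0.978 = 7824
40–59: 10600 * 0.944 = 10006
60–79: 13600 * 0.939 = 12770
Giving 8443 / 7824 / 10006 / 12770.
[period 2]
Births: 7824 * 0.196 = 1534, 10006 * 0.468 = 4683 → 6217
20–39: 8443 * 0.978 = 8257
40–59: 7824 * 0.944 = 7386
60–79: 10006 * 0.939 = 9396
Giving 6217 / 8257 / 7386 / 9396.
[period 3]
Births: 8257 * 0.196 = 1618, 7386 * 0.468 = 3457 → 5075
20–39: 6217 * 0.978 = 6080
40–59: 8257 * 0.944 = 7795
60–79: 7386 * 0.939 = 6935
Giving 5075 / 6080 / 7795 / 6935.
[period 4]
Births: 6080 * 0.196 = 1192, 7795 * 0.468 = 3648 → 4840
20–39: 5075 * 0.978 = 4963
40–59: 6080 * 0.944 = 5740
60–79: 7795 * 0.939 = 7320
Giving 4840 / 4963 / 5740 / 7320.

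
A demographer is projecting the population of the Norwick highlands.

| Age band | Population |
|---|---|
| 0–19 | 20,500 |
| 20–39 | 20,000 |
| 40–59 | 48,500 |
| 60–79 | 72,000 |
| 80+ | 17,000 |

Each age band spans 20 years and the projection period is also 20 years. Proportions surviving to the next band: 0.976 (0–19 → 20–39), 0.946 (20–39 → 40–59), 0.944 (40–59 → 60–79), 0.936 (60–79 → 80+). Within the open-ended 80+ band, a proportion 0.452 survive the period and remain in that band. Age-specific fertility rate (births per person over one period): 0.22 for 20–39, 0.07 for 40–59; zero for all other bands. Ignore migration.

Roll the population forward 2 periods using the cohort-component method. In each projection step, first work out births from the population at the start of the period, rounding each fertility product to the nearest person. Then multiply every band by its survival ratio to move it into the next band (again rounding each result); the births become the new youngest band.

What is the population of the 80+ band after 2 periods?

76788

(Groups numbered youngest = 1 to oldest = 5.)
Period 1:
Births: 20000 * 0.22 = 4400, 48500 * 0.07 = 3395 — total 7795
Group 2: 20500 * 0.976 = 20008
Group 3: 20000 * 0.946 = 18920
Group 4: 48500 * 0.944 = 45784
Group 5: 72000 * 0.936 + 17000 * 0.452 = 67392 + 7684 = 75076
→ [7795, 20008, 18920, 45784, 75076]
Period 2:
Births: 20008 * 0.22 = 4402, 18920 * 0.07 = 1324 — total 5726
Group 2: 7795 * 0.976 = 7608
Group 3: 20008 * 0.946 = 18928
Group 4: 18920 * 0.944 = 17860
Group 5: 45784 * 0.936 + 75076 * 0.452 = 42854 + 33934 = 76788
→ [5726, 7608, 18928, 17860, 76788]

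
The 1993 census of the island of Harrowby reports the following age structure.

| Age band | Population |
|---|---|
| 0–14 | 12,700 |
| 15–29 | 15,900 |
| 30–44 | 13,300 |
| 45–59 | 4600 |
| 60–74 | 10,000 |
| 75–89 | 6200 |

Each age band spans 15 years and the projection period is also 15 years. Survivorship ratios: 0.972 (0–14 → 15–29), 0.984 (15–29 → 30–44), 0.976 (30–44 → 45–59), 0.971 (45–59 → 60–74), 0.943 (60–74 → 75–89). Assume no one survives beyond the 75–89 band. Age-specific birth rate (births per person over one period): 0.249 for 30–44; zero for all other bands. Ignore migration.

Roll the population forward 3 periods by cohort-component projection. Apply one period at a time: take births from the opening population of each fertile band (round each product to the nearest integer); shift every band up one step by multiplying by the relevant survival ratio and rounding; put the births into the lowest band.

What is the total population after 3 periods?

Period 1.
Births: 13300 × 0.249 = 3312
15–29: 12700 × 0.972 = 12344
30–44: 15900 × 0.984 = 15646
45–59: 13300 × 0.976 = 12981
60–74: 4600 × 0.971 = 4467
75–89: 10000 × 0.943 = 9430
End of period: [3312, 12344, 15646, 12981, 4467, 9430]
Period 2.
Births: 15646 × 0.249 = 3896
15–29: 3312 × 0.972 = 3219
30–44: 12344 × 0.984 = 12146
45–59: 15646 × 0.976 = 15270
60–74: 12981 × 0.971 = 12605
75–89: 4467 × 0.943 = 4212
End of period: [3896, 3219, 12146, 15270, 12605, 4212]
Period 3.
Births: 12146 × 0.249 = 3024
15–29: 3896 × 0.972 = 3787
30–44: 3219 × 0.984 = 3167
45–59: 12146 × 0.976 = 11854
60–74: 15270 × 0.971 = 14827
75–89: 12605 × 0.943 = 11887
End of period: [3024, 3787, 3167, 11854, 14827, 11887]
Total after period 3: 3024 + 3787 + 3167 + 11854 + 14827 + 11887 = 48546

48546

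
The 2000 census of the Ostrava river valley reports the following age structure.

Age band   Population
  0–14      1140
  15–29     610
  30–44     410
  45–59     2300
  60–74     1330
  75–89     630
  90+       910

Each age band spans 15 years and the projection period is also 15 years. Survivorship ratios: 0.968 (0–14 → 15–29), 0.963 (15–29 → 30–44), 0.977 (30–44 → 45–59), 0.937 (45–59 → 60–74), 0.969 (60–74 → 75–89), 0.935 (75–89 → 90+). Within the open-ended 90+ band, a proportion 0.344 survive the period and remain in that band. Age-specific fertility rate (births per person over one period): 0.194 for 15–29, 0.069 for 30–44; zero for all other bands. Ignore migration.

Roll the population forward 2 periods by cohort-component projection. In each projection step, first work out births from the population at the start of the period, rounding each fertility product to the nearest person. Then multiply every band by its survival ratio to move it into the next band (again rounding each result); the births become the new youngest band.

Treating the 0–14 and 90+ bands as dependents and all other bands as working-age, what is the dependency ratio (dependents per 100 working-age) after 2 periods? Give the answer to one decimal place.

41.7

Let group 1 be 0–14 through group 7 = 90+.
— Period 1 —
Births: 610 × 0.194 = 118  |  410 × 0.069 = 28 → 146
Group 2: 1140 × 0.968 = 1104
Group 3: 610 × 0.963 = 587
Group 4: 410 × 0.977 = 401
Group 5: 2300 × 0.937 = 2155
Group 6: 1330 × 0.969 = 1289
Group 7: 630 × 0.935 + 910 × 0.344 = 589 + 313 = 902
Giving 146 / 1104 / 587 / 401 / 2155 / 1289 / 902.
— Period 2 —
Births: 1104 × 0.194 = 214  |  587 × 0.069 = 41 → 255
Group 2: 146 × 0.968 = 141
Group 3: 1104 × 0.963 = 1063
Group 4: 587 × 0.977 = 573
Group 5: 401 × 0.937 = 376
Group 6: 2155 × 0.969 = 2088
Group 7: 1289 × 0.935 + 902 × 0.344 = 1205 + 310 = 1515
Giving 255 / 141 / 1063 / 573 / 376 / 2088 / 1515.
Dependents (band 0–14 + band 90+) = 255 + 1515 = 1770; working-age = 4241; ratio = 1770/4241 × 100 = 41.7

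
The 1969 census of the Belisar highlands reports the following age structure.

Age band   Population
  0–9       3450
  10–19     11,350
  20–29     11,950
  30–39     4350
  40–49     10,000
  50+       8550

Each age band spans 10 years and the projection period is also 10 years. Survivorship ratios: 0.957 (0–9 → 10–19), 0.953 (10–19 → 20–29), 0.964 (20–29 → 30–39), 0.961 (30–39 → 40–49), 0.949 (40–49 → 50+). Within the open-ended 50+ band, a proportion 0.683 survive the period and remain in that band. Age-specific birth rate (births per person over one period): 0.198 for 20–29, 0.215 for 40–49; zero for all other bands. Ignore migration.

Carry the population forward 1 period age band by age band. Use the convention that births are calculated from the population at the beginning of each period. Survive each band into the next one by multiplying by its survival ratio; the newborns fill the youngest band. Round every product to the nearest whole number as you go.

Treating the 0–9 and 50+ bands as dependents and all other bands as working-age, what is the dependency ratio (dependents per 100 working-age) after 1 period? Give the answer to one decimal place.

After projecting period 1:
Births: 11950 * 0.198 = 2366 ; 10000 * 0.215 = 2150 — total 4516
10–19: 3450 * 0.957 = 3302
20–29: 11350 * 0.953 = 10817
30–39: 11950 * 0.964 = 11520
40–49: 4350 * 0.961 = 4180
50+: 10000 * 0.949 + 8550 * 0.683 = 9490 + 5840 = 15330
End of period: [4516, 3302, 10817, 11520, 4180, 15330]
Dependents (band 0–9 + band 50+) = 4516 + 15330 = 19846; working-age = 29819; ratio = 19846/29819 × 100 = 66.6

66.6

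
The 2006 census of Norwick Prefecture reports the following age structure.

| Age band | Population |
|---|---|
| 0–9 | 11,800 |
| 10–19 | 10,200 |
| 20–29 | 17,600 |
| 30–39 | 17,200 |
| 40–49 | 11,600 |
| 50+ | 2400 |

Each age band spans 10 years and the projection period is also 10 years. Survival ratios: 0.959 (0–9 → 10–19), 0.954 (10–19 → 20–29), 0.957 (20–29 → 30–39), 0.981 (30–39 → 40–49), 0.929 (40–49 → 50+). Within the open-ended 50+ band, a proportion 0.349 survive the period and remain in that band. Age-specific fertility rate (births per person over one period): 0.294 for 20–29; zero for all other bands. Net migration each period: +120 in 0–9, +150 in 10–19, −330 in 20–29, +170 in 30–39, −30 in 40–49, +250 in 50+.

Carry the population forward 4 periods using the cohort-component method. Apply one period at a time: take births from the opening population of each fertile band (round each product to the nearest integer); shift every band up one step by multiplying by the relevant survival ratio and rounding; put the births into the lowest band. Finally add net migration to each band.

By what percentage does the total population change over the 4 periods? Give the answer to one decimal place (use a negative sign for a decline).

After projecting period 1:
Births: 17600 × 0.294 = 5174
10–19: 11800 × 0.959 = 11316
20–29: 10200 × 0.954 = 9731
30–39: 17600 × 0.957 = 16843
40–49: 17200 × 0.981 = 16873
50+: 11600 × 0.929 + 2400 × 0.349 = 10776 + 838 = 11614
Net migration: 0–9 + 120 → 5294; 10–19 + 150 → 11466; 20–29 − 330 → 9401; 30–39 + 170 → 17013; 40–49 − 30 → 16843; 50+ + 250 → 11864
Population now: 0–9=5294, 10–19=11466, 20–29=9401, 30–39=17013, 40–49=16843, 50+=11864
After projecting period 2:
Births: 9401 × 0.294 = 2764
10–19: 5294 × 0.959 = 5077
20–29: 11466 × 0.954 = 10939
30–39: 9401 × 0.957 = 8997
40–49: 17013 × 0.981 = 16690
50+: 16843 × 0.929 + 11864 × 0.349 = 15647 + 4141 = 19788
Net migration: 0–9 + 120 → 2884; 10–19 + 150 → 5227; 20–29 − 330 → 10609; 30–39 + 170 → 9167; 40–49 − 30 → 16660; 50+ + 250 → 20038
Population now: 0–9=2884, 10–19=5227, 20–29=10609, 30–39=9167, 40–49=16660, 50+=20038
After projecting period 3:
Births: 10609 × 0.294 = 3119
10–19: 2884 × 0.959 = 2766
20–29: 5227 × 0.954 = 4987
30–39: 10609 × 0.957 = 10153
40–49: 9167 × 0.981 = 8993
50+: 16660 × 0.929 + 20038 × 0.349 = 15477 + 6993 = 22470
Net migration: 0–9 + 120 → 3239; 10–19 + 150 → 2916; 20–29 − 330 → 4657; 30–39 + 170 → 10323; 40–49 − 30 → 8963; 50+ + 250 → 22720
Population now: 0–9=3239, 10–19=2916, 20–29=4657, 30–39=10323, 40–49=8963, 50+=22720
After projecting period 4:
Births: 4657 × 0.294 = 1369
10–19: 3239 × 0.959 = 3106
20–29: 2916 × 0.954 = 2782
30–39: 4657 × 0.957 = 4457
40–49: 10323 × 0.981 = 10127
50+: 8963 × 0.929 + 22720 × 0.349 = 8327 + 7929 = 16256
Net migration: 0–9 + 120 → 1489; 10–19 + 150 → 3256; 20–29 − 330 → 2452; 30–39 + 170 → 4627; 40–49 − 30 → 10097; 50+ + 250 → 16506
Population now: 0–9=1489, 10–19=3256, 20–29=2452, 30–39=4627, 40–49=10097, 50+=16506
Total: 70800 → 38427; change = -32373; percentage change = -45.7%

-45.7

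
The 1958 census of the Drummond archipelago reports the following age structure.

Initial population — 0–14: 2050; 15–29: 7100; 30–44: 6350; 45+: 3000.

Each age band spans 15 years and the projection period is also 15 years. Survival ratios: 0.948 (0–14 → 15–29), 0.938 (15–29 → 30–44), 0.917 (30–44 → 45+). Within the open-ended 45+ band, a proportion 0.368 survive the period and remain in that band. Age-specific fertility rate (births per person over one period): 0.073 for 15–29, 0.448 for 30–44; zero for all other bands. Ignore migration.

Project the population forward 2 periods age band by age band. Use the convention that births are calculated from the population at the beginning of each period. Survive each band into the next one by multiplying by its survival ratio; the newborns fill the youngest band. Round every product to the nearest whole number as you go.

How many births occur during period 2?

Period 1.
Births: 7100 × 0.073 = 518  |  6350 × 0.448 = 2845 ⇒ total 3363
15–29: 2050 × 0.948 = 1943
30–44: 7100 × 0.938 = 6660
45+: 6350 × 0.917 + 3000 × 0.368 = 5823 + 1104 = 6927
→ [3363, 1943, 6660, 6927]
Period 2.
Births: 1943 × 0.073 = 142  |  6660 × 0.448 = 2984 ⇒ total 3126
15–29: 3363 × 0.948 = 3188
30–44: 1943 × 0.938 = 1823
45+: 6660 × 0.917 + 6927 × 0.368 = 6107 + 2549 = 8656
→ [3126, 3188, 1823, 8656]

3126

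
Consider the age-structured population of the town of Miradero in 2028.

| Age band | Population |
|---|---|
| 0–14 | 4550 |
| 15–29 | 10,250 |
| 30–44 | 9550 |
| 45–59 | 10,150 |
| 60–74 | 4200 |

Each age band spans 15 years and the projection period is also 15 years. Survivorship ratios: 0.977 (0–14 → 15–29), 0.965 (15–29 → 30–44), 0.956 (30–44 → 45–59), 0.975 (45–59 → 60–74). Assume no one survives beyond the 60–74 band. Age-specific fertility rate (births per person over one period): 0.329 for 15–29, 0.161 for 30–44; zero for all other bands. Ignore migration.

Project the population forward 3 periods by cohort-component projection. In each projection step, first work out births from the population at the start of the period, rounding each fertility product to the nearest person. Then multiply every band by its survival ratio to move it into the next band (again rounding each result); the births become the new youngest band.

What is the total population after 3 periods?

[period 1]
Births: 10250 × 0.329 = 3372  |  9550 × 0.161 = 1538 — total 4910
15–29: 4550 × 0.977 = 4445
30–44: 10250 × 0.965 = 9891
45–59: 9550 × 0.956 = 9130
60–74: 10150 × 0.975 = 9896
Giving 4910 / 4445 / 9891 / 9130 / 9896.
[period 2]
Births: 4445 × 0.329 = 1462  |  9891 × 0.161 = 1592 — total 3054
15–29: 4910 × 0.977 = 4797
30–44: 4445 × 0.965 = 4289
45–59: 9891 × 0.956 = 9456
60–74: 9130 × 0.975 = 8902
Giving 3054 / 4797 / 4289 / 9456 / 8902.
[period 3]
Births: 4797 × 0.329 = 1578  |  4289 × 0.161 = 691 — total 2269
15–29: 3054 × 0.977 = 2984
30–44: 4797 × 0.965 = 4629
45–59: 4289 × 0.956 = 4100
60–74: 9456 × 0.975 = 9220
Giving 2269 / 2984 / 4629 / 4100 / 9220.
Total after period 3: 2269 + 2984 + 4629 + 4100 + 9220 = 23202

23202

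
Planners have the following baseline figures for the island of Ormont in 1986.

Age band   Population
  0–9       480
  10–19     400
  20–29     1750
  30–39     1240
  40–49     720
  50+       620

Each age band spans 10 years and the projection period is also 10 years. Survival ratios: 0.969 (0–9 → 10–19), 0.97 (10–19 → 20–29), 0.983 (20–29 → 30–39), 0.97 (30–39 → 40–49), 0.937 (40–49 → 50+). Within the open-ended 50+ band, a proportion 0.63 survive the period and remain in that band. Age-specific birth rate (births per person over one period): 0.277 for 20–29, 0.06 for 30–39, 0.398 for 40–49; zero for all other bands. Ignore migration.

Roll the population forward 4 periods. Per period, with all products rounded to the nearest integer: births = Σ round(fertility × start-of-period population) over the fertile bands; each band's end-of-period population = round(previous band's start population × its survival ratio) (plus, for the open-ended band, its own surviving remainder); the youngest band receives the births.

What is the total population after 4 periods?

5085

Period 1:
Births: 1750 × 0.277 = 485  |  1240 × 0.06 = 74  |  720 × 0.398 = 287 → total 846
10–19: 480 × 0.969 = 465
20–29: 400 × 0.97 = 388
30–39: 1750 × 0.983 = 1720
40–49: 1240 × 0.97 = 1203
50+: 720 × 0.937 + 620 × 0.63 = 675 + 391 = 1066
Giving 846 / 465 / 388 / 1720 / 1203 / 1066.
Period 2:
Births: 388 × 0.277 = 107  |  1720 × 0.06 = 103  |  1203 × 0.398 = 479 → total 689
10–19: 846 × 0.969 = 820
20–29: 465 × 0.97 = 451
30–39: 388 × 0.983 = 381
40–49: 1720 × 0.97 = 1668
50+: 1203 × 0.937 + 1066 × 0.63 = 1127 + 672 = 1799
Giving 689 / 820 / 451 / 381 / 1668 / 1799.
Period 3:
Births: 451 × 0.277 = 125  |  381 × 0.06 = 23  |  1668 × 0.398 = 664 → total 812
10–19: 689 × 0.969 = 668
20–29: 820 × 0.97 = 795
30–39: 451 × 0.983 = 443
40–49: 381 × 0.97 = 370
50+: 1668 × 0.937 + 1799 × 0.63 = 1563 + 1133 = 2696
Giving 812 / 668 / 795 / 443 / 370 / 2696.
Period 4:
Births: 795 × 0.277 = 220  |  443 × 0.06 = 27  |  370 × 0.398 = 147 → total 394
10–19: 812 × 0.969 = 787
20–29: 668 × 0.97 = 648
30–39: 795 × 0.983 = 781
40–49: 443 × 0.97 = 430
50+: 370 × 0.937 + 2696 × 0.63 = 347 + 1698 = 2045
Giving 394 / 787 / 648 / 781 / 430 / 2045.
Total after period 4: 394 + 787 + 648 + 781 + 430 + 2045 = 5085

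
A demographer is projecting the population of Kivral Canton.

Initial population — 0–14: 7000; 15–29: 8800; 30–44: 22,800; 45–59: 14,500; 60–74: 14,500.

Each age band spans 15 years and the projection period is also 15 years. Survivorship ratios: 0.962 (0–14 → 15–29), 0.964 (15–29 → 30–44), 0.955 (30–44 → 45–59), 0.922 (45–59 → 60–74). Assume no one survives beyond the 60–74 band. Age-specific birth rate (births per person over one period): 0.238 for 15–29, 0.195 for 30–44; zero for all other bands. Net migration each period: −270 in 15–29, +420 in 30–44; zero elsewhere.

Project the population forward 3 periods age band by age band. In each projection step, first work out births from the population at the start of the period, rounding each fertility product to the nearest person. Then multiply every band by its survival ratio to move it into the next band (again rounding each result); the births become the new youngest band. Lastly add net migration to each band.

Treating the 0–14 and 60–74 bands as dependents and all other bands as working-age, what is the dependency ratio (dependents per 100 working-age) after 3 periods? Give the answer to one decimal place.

Let band 1 be 0–14 through band 5 = 60–74.
[period 1]
Births: 8800 × 0.238 = 2094, 22800 × 0.195 = 4446 — total 6540
Band 2: 7000 × 0.962 = 6734
Band 3: 8800 × 0.964 = 8483
Band 4: 22800 × 0.955 = 21774
Band 5: 14500 × 0.922 = 13369
Net migration: Band 2 − 270 → 6464; Band 3 + 420 → 8903
End of period: [6540, 6464, 8903, 21774, 13369]
[period 2]
Births: 6464 × 0.238 = 1538, 8903 × 0.195 = 1736 — total 3274
Band 2: 6540 × 0.962 = 6291
Band 3: 6464 × 0.964 = 6231
Band 4: 8903 × 0.955 = 8502
Band 5: 21774 × 0.922 = 20076
Net migration: Band 2 − 270 → 6021; Band 3 + 420 → 6651
End of period: [3274, 6021, 6651, 8502, 20076]
[period 3]
Births: 6021 × 0.238 = 1433, 6651 × 0.195 = 1297 — total 2730
Band 2: 3274 × 0.962 = 3150
Band 3: 6021 × 0.964 = 5804
Band 4: 6651 × 0.955 = 6352
Band 5: 8502 × 0.922 = 7839
Net migration: Band 2 − 270 → 2880; Band 3 + 420 → 6224
End of period: [2730, 2880, 6224, 6352, 7839]
Dependents (band 0–14 + band 60–74) = 2730 + 7839 = 10569; working-age = 15456; ratio = 10569/15456 × 100 = 68.4

68.4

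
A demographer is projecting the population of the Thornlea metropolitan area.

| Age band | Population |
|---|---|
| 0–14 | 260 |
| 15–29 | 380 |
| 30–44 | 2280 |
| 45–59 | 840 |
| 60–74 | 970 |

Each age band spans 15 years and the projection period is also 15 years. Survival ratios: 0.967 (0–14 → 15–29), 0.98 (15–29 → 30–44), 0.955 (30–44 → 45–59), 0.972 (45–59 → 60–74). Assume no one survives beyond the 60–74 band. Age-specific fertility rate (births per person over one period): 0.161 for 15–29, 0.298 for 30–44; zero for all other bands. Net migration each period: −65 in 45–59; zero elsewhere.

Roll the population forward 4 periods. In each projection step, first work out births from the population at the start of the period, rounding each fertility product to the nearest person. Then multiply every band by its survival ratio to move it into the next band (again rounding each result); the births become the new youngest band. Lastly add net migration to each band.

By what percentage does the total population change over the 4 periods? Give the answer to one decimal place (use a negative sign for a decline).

Numbering the bands 1..5 from youngest to oldest:
After projecting period 1:
Births: 380 * 0.161 = 61, 2280 * 0.298 = 679 ⇒ total 740
Band 2: 260 * 0.967 = 251
Band 3: 380 * 0.98 = 372
Band 4: 2280 * 0.955 = 2177
Band 5: 840 * 0.972 = 816
Net migration: Band 4 − 65 → 2112
End of period: [740, 251, 372, 2112, 816]
After projecting period 2:
Births: 251 * 0.161 = 40, 372 * 0.298 = 111 ⇒ total 151
Band 2: 740 * 0.967 = 716
Band 3: 251 * 0.98 = 246
Band 4: 372 * 0.955 = 355
Band 5: 2112 * 0.972 = 2053
Net migration: Band 4 − 65 → 290
End of period: [151, 716, 246, 290, 2053]
After projecting period 3:
Births: 716 * 0.161 = 115, 246 * 0.298 = 73 ⇒ total 188
Band 2: 151 * 0.967 = 146
Band 3: 716 * 0.98 = 702
Band 4: 246 * 0.955 = 235
Band 5: 290 * 0.972 = 282
Net migration: Band 4 − 65 → 170
End of period: [188, 146, 702, 170, 282]
After projecting period 4:
Births: 146 * 0.161 = 24, 702 * 0.298 = 209 ⇒ total 233
Band 2: 188 * 0.967 = 182
Band 3: 146 * 0.98 = 143
Band 4: 702 * 0.955 = 670
Band 5: 170 * 0.972 = 165
Net migration: Band 4 − 65 → 605
End of period: [233, 182, 143, 605, 165]
Total: 4730 → 1328; change = -3402; percentage change = -71.9%

-71.9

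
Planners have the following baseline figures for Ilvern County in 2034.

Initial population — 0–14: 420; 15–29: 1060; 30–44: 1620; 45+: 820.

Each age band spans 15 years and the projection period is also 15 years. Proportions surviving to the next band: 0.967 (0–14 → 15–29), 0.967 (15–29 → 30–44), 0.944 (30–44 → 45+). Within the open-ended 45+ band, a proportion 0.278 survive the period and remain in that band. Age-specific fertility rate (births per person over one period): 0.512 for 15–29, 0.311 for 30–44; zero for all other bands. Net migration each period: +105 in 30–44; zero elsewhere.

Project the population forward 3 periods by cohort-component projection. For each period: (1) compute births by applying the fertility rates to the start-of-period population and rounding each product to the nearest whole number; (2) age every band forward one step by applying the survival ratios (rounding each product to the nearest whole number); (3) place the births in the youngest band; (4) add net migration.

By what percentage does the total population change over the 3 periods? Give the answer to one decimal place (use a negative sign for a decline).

-18.4

Call the bands 1 to 4, youngest first.
After projecting period 1:
Births: 1060 × 0.512 = 543 ; 1620 × 0.311 = 504 — total 1047
Band 2: 420 × 0.967 = 406
Band 3: 1060 × 0.967 = 1025
Band 4: 1620 × 0.944 + 820 × 0.278 = 1529 + 228 = 1757
Net migration: Band 3 + 105 → 1130
End of period: [1047, 406, 1130, 1757]
After projecting period 2:
Births: 406 × 0.512 = 208 ; 1130 × 0.311 = 351 — total 559
Band 2: 1047 × 0.967 = 1012
Band 3: 406 × 0.967 = 393
Band 4: 1130 × 0.944 + 1757 × 0.278 = 1067 + 488 = 1555
Net migration: Band 3 + 105 → 498
End of period: [559, 1012, 498, 1555]
After projecting period 3:
Births: 1012 × 0.512 = 518 ; 498 × 0.311 = 155 — total 673
Band 2: 559 × 0.967 = 541
Band 3: 1012 × 0.967 = 979
Band 4: 498 × 0.944 + 1555 × 0.278 = 470 + 432 = 902
Net migration: Band 3 + 105 → 1084
End of period: [673, 541, 1084, 902]
Total: 3920 → 3200; change = -720; percentage change = -18.4%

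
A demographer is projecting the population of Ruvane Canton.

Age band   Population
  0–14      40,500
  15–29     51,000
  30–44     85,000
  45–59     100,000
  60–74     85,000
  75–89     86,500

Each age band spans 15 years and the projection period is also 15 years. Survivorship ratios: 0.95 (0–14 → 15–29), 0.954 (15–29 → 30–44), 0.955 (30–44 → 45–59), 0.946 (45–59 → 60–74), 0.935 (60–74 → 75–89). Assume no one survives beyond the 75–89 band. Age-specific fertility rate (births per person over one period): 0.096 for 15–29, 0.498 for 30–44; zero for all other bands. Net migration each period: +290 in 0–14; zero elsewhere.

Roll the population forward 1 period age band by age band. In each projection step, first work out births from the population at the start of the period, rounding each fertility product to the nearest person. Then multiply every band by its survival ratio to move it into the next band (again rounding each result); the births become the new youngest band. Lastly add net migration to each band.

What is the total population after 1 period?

389895

Period 1.
Births: 51000 × 0.096 = 4896, 85000 × 0.498 = 42330 → 47226
15–29: 40500 × 0.95 = 38475
30–44: 51000 × 0.954 = 48654
45–59: 85000 × 0.955 = 81175
60–74: 100000 × 0.946 = 94600
75–89: 85000 × 0.935 = 79475
Net migration: 0–14 + 290 → 47516
→ [47516, 38475, 48654, 81175, 94600, 79475]
Total after period 1: 47516 + 38475 + 48654 + 81175 + 94600 + 79475 = 389895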